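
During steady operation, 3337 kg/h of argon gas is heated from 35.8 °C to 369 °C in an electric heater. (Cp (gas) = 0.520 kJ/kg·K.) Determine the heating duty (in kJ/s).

Q = 161 kJ/s

Q = ṁ·Cp·ΔT = 3337 × 0.520 × (369 − 35.8) = 578180 kJ/h
Converting: 578180 / 3600 s = 160.61 kW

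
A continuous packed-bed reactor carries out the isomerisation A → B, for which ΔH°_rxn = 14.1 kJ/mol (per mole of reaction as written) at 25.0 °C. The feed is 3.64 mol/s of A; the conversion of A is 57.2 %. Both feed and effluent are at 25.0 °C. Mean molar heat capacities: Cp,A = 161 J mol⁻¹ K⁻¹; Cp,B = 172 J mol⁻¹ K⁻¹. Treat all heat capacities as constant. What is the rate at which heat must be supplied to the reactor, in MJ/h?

Q_in = 106 MJ/h

Extent of reaction ξ = 0.572 × 3.64 = 2.0821 mol/s
Reaction term: ξ·ΔH°_rxn = 2.0821 × 14.1 = 29.357 kJ/s
Q = ΔH = 29.357 kJ/s = 29.357 kW
Heat supplied = 105.69 MJ/h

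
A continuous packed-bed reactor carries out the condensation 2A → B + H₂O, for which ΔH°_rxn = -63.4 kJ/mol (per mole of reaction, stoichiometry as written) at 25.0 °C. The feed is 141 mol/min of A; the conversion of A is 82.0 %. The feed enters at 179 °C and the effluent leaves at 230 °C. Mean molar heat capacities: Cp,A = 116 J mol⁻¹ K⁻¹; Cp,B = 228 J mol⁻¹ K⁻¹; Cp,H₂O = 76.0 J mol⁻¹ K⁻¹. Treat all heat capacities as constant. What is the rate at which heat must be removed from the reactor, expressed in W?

Q_out = 33000 W

Extent of reaction ξ = 0.820 × 141 / 2 = 57.81 mol/min
Reaction term: ξ·ΔH°_rxn = 57.81 × -63.4 = -3665.2 kJ/min
Sensible, feed 179→25 °C: -2518.8 kJ/min
Outlet flows (mol/min): A 25.38, B 57.81, H₂O 57.81
Sensible, products 25→230 °C: 4206.3 kJ/min
Q = ΔH = -1977.7 kJ/min = -32.962 kW
Heat removed = 32962 W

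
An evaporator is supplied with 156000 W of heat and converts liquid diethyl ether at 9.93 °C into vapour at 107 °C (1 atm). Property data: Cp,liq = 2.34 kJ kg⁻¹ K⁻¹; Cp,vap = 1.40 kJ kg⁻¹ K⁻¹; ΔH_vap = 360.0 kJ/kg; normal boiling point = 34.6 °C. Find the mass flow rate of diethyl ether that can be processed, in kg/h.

Δh = 2.34×(34.6−9.93) + 360.0 + 1.40×(107−34.6) = 519.09 kJ/kg
Q = 156000 W = 156 kJ/s = 561600 kJ/h
ṁ = Q/Δh = 561600 / 519.09 = 1081.9 kg/h

ṁ = 1080 kg/h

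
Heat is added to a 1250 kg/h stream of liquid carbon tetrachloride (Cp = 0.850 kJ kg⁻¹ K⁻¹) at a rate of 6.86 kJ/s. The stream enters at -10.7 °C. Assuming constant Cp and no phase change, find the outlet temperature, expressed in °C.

T_out = 12.5 °C

Q = 6.86 kJ/s = 24696 kJ/h
ΔT = Q/(ṁ·Cp) = 24696/(1250×0.850) = 23.243 K
T_out = -10.7 + 23.243 = 12.543 °C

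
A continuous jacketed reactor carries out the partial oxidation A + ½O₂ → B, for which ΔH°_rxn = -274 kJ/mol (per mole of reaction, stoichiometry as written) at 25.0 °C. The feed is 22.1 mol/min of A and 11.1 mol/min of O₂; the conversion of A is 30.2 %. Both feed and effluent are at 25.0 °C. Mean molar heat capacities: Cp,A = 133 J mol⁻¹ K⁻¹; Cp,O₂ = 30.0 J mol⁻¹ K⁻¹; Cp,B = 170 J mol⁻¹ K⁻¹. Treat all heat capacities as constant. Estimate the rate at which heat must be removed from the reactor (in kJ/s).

Q_out = 30.5 kJ/s

Extent of reaction ξ = 0.302 × 22.1 = 6.6742 mol/min
Reaction term: ξ·ΔH°_rxn = 6.6742 × -274 = -1828.7 kJ/min
Q = ΔH = -1828.7 kJ/min = -30.479 kW
Heat removed = 30.479 kJ/s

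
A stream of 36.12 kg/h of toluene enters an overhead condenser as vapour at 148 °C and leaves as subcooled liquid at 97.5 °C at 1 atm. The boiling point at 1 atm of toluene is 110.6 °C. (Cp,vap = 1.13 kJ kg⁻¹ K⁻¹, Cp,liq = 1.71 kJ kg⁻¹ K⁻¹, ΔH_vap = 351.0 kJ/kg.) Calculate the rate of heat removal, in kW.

vapour 148→110.6 °C: -42.262 kJ/kg
condensation at 110.6 °C: -351 kJ/kg
liquid 110.6→97.5 °C: -22.401 kJ/kg
Δh = -42.262 + -351 + -22.401 = -415.66 kJ/kg
Q = ṁ·Δh = 36.12 kg/h × -415.66 kJ/kg = -15014 kJ/h
|Q| = 4.1705 kW

Q_c = 4.17 kW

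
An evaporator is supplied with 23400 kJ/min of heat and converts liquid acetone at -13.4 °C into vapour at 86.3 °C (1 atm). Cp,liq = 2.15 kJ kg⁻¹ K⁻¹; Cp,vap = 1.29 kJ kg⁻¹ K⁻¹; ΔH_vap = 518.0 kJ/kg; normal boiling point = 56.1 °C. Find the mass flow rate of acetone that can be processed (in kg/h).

ṁ = 1990 kg/h

Δh = 2.15×(56.1−-13.4) + 518.0 + 1.29×(86.3−56.1) = 706.38 kJ/kg
Q = 23400 kJ/min = 390 kJ/s = 1.404e+06 kJ/h
ṁ = Q/Δh = 1.404e+06 / 706.38 = 1987.6 kg/h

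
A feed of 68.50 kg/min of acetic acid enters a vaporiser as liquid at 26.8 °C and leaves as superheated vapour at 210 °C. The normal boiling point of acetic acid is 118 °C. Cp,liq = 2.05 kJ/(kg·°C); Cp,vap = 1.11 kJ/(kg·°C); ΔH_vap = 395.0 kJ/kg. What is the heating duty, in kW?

liquid 26.8→118 °C: 186.96 kJ/kg
vaporisation at 118 °C: 395 kJ/kg
vapour 118→210 °C: 102.12 kJ/kg
Δh = 186.96 + 395 + 102.12 = 684.08 kJ/kg
Q = ṁ·Δh = 68.50 kg/min × 684.08 kJ/kg = 46859 kJ/min
|Q| = 780.99 kW

Q = 781 kW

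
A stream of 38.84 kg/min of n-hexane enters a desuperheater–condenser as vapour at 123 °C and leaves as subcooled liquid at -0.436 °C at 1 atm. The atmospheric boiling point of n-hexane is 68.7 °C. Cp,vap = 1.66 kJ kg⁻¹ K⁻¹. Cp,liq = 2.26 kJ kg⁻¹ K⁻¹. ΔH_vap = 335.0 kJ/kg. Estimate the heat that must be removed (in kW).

Q_c = 376 kW

vapour 123→68.7 °C: -90.138 kJ/kg
condensation at 68.7 °C: -335 kJ/kg
liquid 68.7→-0.436 °C: -156.25 kJ/kg
Δh = -90.138 + -335 + -156.25 = -581.39 kJ/kg
Q = ṁ·Δh = 38.84 kg/min × -581.39 kJ/kg = -22581 kJ/min
|Q| = 376.35 kW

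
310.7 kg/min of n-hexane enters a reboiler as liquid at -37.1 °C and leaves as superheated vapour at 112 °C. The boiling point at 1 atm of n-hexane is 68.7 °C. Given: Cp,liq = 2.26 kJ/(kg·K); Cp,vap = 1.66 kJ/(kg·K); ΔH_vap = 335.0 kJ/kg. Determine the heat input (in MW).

liquid -37.1→68.7 °C: 239.11 kJ/kg
vaporisation at 68.7 °C: 335 kJ/kg
vapour 68.7→112 °C: 71.878 kJ/kg
Δh = 239.11 + 335 + 71.878 = 645.99 kJ/kg
Q = ṁ·Δh = 310.7 kg/min × 645.99 kJ/kg = 200710 kJ/min
|Q| = 3345.1 kW = 3.3451 MW

Q = 3.35 MW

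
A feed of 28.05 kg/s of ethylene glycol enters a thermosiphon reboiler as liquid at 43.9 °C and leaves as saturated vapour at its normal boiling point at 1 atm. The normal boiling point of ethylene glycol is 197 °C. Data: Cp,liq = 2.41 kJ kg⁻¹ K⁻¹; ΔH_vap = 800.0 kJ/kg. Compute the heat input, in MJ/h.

liquid 43.9→197 °C: 368.97 kJ/kg
vaporisation at 197 °C: 800 kJ/kg
Δh = 368.97 + 800 = 1169 kJ/kg
Q = ṁ·Δh = 28.05 kg/s × 1169 kJ/kg = 32790 kJ/s
|Q| = 32790 kW = 118040 MJ/h

Q = 118000 MJ/h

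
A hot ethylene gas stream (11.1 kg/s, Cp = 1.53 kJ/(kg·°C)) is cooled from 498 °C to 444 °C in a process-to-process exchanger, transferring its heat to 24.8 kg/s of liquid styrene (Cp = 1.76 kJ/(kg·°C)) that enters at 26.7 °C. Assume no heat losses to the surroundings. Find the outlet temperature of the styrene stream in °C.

Heat released by hot stream: Q = 11.1 × 1.53 × (498 − 444) = 917.08 kJ/s
Energy balance on cold side (adiabatic exchanger): Q = ṁ_c·Cp_c·(T_c,out − T_c,in)
T_c,out = 26.7 + 917.08/(24.8 × 1.76) = 47.711 °C

T_c,out = 47.7 °C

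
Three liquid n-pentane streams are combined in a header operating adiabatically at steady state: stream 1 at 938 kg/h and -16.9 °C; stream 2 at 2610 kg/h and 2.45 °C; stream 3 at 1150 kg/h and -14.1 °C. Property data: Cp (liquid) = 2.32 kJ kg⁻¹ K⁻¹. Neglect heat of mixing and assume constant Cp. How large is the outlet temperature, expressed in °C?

No heat crosses the boundary, so H_out = H_in.
Σ ṁᵢCp,ᵢTᵢ = 938×2.32×-16.9 + 2610×2.32×2.45 + 1150×2.32×-14.1 = -59561
Σ ṁᵢCp,ᵢ = 938×2.32 + 2610×2.32 + 1150×2.32 = 10899
T_out = -59561 / 10899 = -5.4646 °C

T_out = -5.46 °C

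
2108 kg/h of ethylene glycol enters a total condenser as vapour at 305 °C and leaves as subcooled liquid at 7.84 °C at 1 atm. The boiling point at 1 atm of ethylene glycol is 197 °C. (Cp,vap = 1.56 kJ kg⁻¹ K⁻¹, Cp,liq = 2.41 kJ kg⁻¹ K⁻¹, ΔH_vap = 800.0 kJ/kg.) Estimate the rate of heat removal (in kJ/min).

vapour 305→197 °C: -168.48 kJ/kg
condensation at 197 °C: -800 kJ/kg
liquid 197→7.84 °C: -455.88 kJ/kg
Δh = -168.48 + -800 + -455.88 = -1424.4 kJ/kg
Q = ṁ·Δh = 2108 kg/h × -1424.4 kJ/kg = -3.0025e+06 kJ/h
|Q| = 834.04 kW = 50042 kJ/min

Q_c = 50000 kJ/min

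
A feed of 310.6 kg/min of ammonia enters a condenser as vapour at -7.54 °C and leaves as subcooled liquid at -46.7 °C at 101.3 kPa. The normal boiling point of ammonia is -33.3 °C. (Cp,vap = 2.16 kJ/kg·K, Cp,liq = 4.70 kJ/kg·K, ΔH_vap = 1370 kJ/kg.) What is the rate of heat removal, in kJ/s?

Q_c = 7710 kJ/s

vapour -7.54→-33.3 °C: -55.642 kJ/kg
condensation at -33.3 °C: -1370 kJ/kg
liquid -33.3→-46.7 °C: -62.98 kJ/kg
Δh = -55.642 + -1370 + -62.98 = -1488.6 kJ/kg
Q = ṁ·Δh = 310.6 kg/min × -1488.6 kJ/kg = -462370 kJ/min
|Q| = 7706.1 kW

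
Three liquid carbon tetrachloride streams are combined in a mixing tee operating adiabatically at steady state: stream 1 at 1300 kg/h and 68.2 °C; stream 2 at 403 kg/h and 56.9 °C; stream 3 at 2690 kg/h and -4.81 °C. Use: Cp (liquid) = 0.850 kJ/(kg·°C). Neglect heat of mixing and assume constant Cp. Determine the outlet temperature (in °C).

T_out = 22.5 °C

Adiabatic, steady state ⇒ Σ ṁᵢCp,ᵢ(T_out − Tᵢ) = 0
Σ ṁᵢCp,ᵢTᵢ = 1300×0.850×68.2 + 403×0.850×56.9 + 2690×0.850×-4.81 = 83854
Σ ṁᵢCp,ᵢ = 1300×0.850 + 403×0.850 + 2690×0.850 = 3734.1
T_out = 83854 / 3734.1 = 22.457 °C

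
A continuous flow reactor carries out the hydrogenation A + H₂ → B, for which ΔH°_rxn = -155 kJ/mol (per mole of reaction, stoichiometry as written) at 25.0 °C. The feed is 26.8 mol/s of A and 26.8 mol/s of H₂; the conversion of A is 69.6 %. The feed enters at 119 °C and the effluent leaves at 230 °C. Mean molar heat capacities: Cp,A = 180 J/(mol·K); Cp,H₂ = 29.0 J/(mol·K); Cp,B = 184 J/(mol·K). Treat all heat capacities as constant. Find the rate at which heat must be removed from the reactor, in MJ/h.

Q_out = 8510 MJ/h

Extent of reaction ξ = 0.696 × 26.8 = 18.653 mol/s
Reaction term: ξ·ΔH°_rxn = 18.653 × -155 = -2891.2 kJ/s
Sensible, feed 119→25 °C: -526.51 kJ/s
Outlet flows (mol/s): A 8.1472, H₂ 8.1472, B 18.653
Sensible, products 25→230 °C: 1052.7 kJ/s
Q = ΔH = -2365 kJ/s = -2365 kW
Heat removed = 8514.2 MJ/h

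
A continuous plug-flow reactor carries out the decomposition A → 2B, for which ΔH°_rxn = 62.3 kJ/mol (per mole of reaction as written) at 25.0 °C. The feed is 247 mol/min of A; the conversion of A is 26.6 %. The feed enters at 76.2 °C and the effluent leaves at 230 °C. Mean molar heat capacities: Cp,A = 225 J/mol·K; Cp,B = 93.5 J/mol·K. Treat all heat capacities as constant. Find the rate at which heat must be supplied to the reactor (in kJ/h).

Q_in = 728000 kJ/h

Extent of reaction ξ = 0.266 × 247 = 65.702 mol/min
Reaction term: ξ·ΔH°_rxn = 65.702 × 62.3 = 4093.2 kJ/min
Sensible, feed 76.2→25 °C: -2845.4 kJ/min
Outlet flows (mol/min): A 181.3, B 131.4
Sensible, products 25→230 °C: 10881 kJ/min
Q = ΔH = 12129 kJ/min = 202.15 kW
Heat supplied = 727730 kJ/h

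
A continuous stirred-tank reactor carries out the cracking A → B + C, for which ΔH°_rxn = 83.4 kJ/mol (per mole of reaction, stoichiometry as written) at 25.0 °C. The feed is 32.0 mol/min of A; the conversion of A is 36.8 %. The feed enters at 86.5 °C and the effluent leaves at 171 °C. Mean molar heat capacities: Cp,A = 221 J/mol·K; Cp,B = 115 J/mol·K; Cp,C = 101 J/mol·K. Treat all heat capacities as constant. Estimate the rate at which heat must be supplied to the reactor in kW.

Q_in = 26.2 kW

Extent of reaction ξ = 0.368 × 32.0 = 11.776 mol/min
Reaction term: ξ·ΔH°_rxn = 11.776 × 83.4 = 982.12 kJ/min
Sensible, feed 86.5→25 °C: -434.93 kJ/min
Outlet flows (mol/min): A 20.224, B 11.776, C 11.776
Sensible, products 25→171 °C: 1023.9 kJ/min
Q = ΔH = 1571.1 kJ/min = 26.185 kW
Heat supplied = 26.185 kW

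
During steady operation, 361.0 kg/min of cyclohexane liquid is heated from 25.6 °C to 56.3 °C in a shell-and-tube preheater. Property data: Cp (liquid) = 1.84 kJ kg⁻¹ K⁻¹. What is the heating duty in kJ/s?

Q = ṁ·Cp·ΔT = 361.0 × 1.84 × (56.3 − 25.6) = 20392 kJ/min
Converting: 20392 / 60 s = 339.87 kW

Q = 340 kJ/s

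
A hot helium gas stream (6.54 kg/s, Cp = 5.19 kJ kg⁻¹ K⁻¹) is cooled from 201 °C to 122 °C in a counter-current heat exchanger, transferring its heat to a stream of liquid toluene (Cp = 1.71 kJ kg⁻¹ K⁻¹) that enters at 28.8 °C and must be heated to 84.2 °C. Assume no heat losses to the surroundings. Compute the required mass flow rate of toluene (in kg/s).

ṁ_c = 28.3 kg/s

Heat released by hot stream: Q = 6.54 × 5.19 × (201 − 122) = 2681.5 kJ/s
Energy balance on cold side (adiabatic exchanger): Q = ṁ_c·Cp_c·(T_c,out − T_c,in)
ṁ_c = 2681.5 / [1.71 × (84.2 − 28.8)] = 28.305 kg/s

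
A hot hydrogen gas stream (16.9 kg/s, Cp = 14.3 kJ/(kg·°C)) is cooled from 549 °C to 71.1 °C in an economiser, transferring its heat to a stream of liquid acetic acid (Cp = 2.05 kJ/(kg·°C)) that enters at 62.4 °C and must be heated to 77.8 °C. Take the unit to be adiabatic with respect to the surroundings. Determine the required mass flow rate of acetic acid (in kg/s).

Heat released by hot stream: Q = 16.9 × 14.3 × (549 − 71.1) = 115490 kJ/s
Energy balance on cold side (adiabatic exchanger): Q = ṁ_c·Cp_c·(T_c,out − T_c,in)
ṁ_c = 115490 / [2.05 × (77.8 − 62.4)] = 3658.3 kg/s

ṁ_c = 3660 kg/s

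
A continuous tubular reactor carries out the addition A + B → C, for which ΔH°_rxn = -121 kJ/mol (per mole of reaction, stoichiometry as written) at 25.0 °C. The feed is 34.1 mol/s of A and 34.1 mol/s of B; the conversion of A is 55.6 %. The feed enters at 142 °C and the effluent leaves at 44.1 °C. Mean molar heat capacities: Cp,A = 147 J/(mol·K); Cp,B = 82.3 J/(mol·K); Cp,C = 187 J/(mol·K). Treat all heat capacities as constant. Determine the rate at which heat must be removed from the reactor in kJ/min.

Extent of reaction ξ = 0.556 × 34.1 = 18.96 mol/s
Reaction term: ξ·ΔH°_rxn = 18.96 × -121 = -2294.1 kJ/s
Sensible, feed 142→25 °C: -914.84 kJ/s
Outlet flows (mol/s): A 15.14, B 15.14, C 18.96
Sensible, products 25→44.1 °C: 134.03 kJ/s
Q = ΔH = -3074.9 kJ/s = -3074.9 kW
Heat removed = 184500 kJ/min

Q_out = 184000 kJ/min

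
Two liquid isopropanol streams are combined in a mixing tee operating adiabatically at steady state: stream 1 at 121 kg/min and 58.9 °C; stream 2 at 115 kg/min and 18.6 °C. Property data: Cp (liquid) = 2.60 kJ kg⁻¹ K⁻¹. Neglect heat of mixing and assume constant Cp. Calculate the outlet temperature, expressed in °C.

No heat crosses the boundary, so H_out = H_in.
T_out = Σ ṁᵢCp,ᵢTᵢ / Σ ṁᵢCp,ᵢ
      = 24091 / 613.6 = 39.262 °C

T_out = 39.3 °C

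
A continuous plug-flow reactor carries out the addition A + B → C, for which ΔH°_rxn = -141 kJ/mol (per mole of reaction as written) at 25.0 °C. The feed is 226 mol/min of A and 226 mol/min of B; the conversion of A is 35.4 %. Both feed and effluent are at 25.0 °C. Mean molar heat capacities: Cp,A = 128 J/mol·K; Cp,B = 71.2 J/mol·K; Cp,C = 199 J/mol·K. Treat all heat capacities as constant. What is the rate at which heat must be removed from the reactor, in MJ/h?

Extent of reaction ξ = 0.354 × 226 = 80.004 mol/min
Reaction term: ξ·ΔH°_rxn = 80.004 × -141 = -11281 kJ/min
Q = ΔH = -11281 kJ/min = -188.01 kW
Heat removed = 676.83 MJ/h

Q_out = 677 MJ/h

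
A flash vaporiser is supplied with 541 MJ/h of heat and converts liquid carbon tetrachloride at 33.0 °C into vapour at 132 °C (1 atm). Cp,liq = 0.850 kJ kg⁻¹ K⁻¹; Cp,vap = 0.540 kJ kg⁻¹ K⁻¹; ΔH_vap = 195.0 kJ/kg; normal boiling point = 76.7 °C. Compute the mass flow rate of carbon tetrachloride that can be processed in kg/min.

Δh = 0.850×(76.7−33.0) + 195.0 + 0.540×(132−76.7) = 262.01 kJ/kg
Q = 541 MJ/h = 150.28 kJ/s = 9016.7 kJ/min
ṁ = Q/Δh = 9016.7 / 262.01 = 34.414 kg/min

ṁ = 34.4 kg/min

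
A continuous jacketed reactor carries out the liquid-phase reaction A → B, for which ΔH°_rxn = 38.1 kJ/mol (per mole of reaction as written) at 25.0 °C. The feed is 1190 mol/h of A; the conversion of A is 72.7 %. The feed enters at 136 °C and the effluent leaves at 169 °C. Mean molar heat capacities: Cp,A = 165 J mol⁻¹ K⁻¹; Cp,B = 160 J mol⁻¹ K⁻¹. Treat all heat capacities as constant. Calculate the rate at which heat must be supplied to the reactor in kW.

Extent of reaction ξ = 0.727 × 1190 = 865.13 mol/h
Reaction term: ξ·ΔH°_rxn = 865.13 × 38.1 = 32961 kJ/h
Sensible, feed 136→25 °C: -21795 kJ/h
Outlet flows (mol/h): A 324.87, B 865.13
Sensible, products 25→169 °C: 27652 kJ/h
Q = ΔH = 38818 kJ/h = 10.783 kW
Heat supplied = 10.783 kW

Q_in = 10.8 kW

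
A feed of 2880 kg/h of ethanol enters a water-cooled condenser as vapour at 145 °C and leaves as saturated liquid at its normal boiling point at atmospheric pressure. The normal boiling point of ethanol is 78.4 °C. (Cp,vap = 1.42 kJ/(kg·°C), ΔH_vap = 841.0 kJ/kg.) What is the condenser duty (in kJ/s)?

vapour 145→78.4 °C: -94.572 kJ/kg
condensation at 78.4 °C: -841 kJ/kg
Δh = -94.572 + -841 = -935.57 kJ/kg
Q = ṁ·Δh = 2880 kg/h × -935.57 kJ/kg = -2.6944e+06 kJ/h
|Q| = 748.46 kW

Q_c = 748 kJ/s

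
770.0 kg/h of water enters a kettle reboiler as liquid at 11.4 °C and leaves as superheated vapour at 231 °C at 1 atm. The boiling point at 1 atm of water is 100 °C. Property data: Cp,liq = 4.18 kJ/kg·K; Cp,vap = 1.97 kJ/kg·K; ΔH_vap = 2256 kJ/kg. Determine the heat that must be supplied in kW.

Q = 617 kW

liquid 11.4→100 °C: 370.35 kJ/kg
vaporisation at 100 °C: 2256 kJ/kg
vapour 100→231 °C: 258.07 kJ/kg
Δh = 370.35 + 2256 + 258.07 = 2884.4 kJ/kg
Q = ṁ·Δh = 770.0 kg/h × 2884.4 kJ/kg = 2.221e+06 kJ/h
|Q| = 616.94 kW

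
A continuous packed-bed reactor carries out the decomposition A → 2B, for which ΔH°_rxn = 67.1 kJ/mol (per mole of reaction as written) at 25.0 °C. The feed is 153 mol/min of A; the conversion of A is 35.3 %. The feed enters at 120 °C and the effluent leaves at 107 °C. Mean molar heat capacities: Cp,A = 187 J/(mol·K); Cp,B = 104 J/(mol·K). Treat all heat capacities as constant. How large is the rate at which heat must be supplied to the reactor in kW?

Extent of reaction ξ = 0.353 × 153 = 54.009 mol/min
Reaction term: ξ·ΔH°_rxn = 54.009 × 67.1 = 3624 kJ/min
Sensible, feed 120→25 °C: -2718 kJ/min
Outlet flows (mol/min): A 98.991, B 108.02
Sensible, products 25→107 °C: 2439.1 kJ/min
Q = ΔH = 3345.1 kJ/min = 55.751 kW
Heat supplied = 55.751 kW

Q_in = 55.8 kW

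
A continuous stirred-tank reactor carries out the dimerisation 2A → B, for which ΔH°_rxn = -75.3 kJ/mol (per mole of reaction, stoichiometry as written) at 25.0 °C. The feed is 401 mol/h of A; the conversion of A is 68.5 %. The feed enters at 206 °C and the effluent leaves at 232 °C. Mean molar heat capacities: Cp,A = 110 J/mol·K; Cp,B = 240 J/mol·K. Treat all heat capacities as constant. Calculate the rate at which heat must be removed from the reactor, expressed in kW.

Q_out = 2.40 kW

Extent of reaction ξ = 0.685 × 401 / 2 = 137.34 mol/h
Reaction term: ξ·ΔH°_rxn = 137.34 × -75.3 = -10342 kJ/h
Sensible, feed 206→25 °C: -7983.9 kJ/h
Outlet flows (mol/h): A 126.31, B 137.34
Sensible, products 25→232 °C: 9699.4 kJ/h
Q = ΔH = -8626.4 kJ/h = -2.3962 kW
Heat removed = 2.3962 kW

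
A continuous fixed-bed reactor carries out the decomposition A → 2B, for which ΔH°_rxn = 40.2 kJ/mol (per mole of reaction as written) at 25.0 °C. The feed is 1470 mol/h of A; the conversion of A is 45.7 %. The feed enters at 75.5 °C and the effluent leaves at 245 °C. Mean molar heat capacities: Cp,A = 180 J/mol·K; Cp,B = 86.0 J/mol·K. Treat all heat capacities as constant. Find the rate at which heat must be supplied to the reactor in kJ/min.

Q_in = 1180 kJ/min

Extent of reaction ξ = 0.457 × 1470 = 671.79 mol/h
Reaction term: ξ·ΔH°_rxn = 671.79 × 40.2 = 27006 kJ/h
Sensible, feed 75.5→25 °C: -13362 kJ/h
Outlet flows (mol/h): A 798.21, B 1343.6
Sensible, products 25→245 °C: 57030 kJ/h
Q = ΔH = 70673 kJ/h = 19.631 kW
Heat supplied = 1177.9 kJ/min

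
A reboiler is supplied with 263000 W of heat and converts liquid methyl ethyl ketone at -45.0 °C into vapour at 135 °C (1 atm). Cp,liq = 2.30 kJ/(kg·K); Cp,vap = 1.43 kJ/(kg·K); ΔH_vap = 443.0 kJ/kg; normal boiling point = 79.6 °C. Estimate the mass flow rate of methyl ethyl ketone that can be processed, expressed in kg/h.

Δh = 2.30×(79.6−-45.0) + 443.0 + 1.43×(135−79.6) = 808.8 kJ/kg
Q = 263000 W = 263 kJ/s = 946800 kJ/h
ṁ = Q/Δh = 946800 / 808.8 = 1170.6 kg/h

ṁ = 1170 kg/h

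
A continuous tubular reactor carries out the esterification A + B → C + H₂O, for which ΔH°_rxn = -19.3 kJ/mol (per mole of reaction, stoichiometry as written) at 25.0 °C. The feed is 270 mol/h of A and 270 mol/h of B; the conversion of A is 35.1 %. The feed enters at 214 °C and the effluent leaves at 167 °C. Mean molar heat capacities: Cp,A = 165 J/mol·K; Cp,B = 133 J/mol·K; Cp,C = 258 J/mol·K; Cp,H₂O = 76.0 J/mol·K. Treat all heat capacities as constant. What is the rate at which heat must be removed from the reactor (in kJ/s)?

Q_out = 1.42 kJ/s

Extent of reaction ξ = 0.351 × 270 = 94.77 mol/h
Reaction term: ξ·ΔH°_rxn = 94.77 × -19.3 = -1829.1 kJ/h
Sensible, feed 214→25 °C: -15207 kJ/h
Outlet flows (mol/h): A 175.23, B 175.23, C 94.77, H₂O 94.77
Sensible, products 25→167 °C: 11910 kJ/h
Q = ΔH = -5126.2 kJ/h = -1.4239 kW
Heat removed = 1.4239 kJ/s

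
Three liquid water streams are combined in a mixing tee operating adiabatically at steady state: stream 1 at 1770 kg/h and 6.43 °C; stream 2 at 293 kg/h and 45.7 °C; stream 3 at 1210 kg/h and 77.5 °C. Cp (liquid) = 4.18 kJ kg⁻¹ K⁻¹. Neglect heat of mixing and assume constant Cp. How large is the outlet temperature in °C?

T_out = 36.2 °C

Adiabatic, steady state ⇒ Σ ṁᵢCp,ᵢ(T_out − Tᵢ) = 0
T_out = Σ ṁᵢCp,ᵢTᵢ / Σ ṁᵢCp,ᵢ
      = 495520 / 13681 = 36.219 °C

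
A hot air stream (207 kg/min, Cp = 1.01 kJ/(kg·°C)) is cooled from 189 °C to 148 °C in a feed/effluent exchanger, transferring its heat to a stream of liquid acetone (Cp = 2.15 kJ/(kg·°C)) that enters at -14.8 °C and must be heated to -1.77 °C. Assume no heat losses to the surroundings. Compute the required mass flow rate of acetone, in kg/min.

Heat released by hot stream: Q = 207 × 1.01 × (189 − 148) = 8571.9 kJ/min
Energy balance on cold side (adiabatic exchanger): Q = ṁ_c·Cp_c·(T_c,out − T_c,in)
ṁ_c = 8571.9 / [2.15 × (-1.77 − -14.8)] = 305.98 kg/min

ṁ_c = 306 kg/min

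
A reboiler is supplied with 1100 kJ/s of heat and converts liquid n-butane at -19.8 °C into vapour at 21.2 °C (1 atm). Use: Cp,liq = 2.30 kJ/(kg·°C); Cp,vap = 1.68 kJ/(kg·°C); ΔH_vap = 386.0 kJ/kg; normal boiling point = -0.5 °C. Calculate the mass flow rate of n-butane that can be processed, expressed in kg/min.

ṁ = 141 kg/min

Δh = 2.30×(-0.5−-19.8) + 386.0 + 1.68×(21.2−-0.5) = 466.85 kJ/kg
Q = 1100 kJ/s = 1100 kJ/s = 66000 kJ/min
ṁ = Q/Δh = 66000 / 466.85 = 141.37 kg/min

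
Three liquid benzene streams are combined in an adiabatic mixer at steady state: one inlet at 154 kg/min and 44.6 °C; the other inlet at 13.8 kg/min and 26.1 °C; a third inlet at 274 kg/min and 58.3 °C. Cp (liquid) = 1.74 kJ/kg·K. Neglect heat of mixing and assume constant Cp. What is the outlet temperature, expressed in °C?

T_out = 52.5 °C

Adiabatic, steady state ⇒ Σ ṁᵢCp,ᵢ(T_out − Tᵢ) = 0
Σ ṁᵢCp,ᵢTᵢ = 154×1.74×44.6 + 13.8×1.74×26.1 + 274×1.74×58.3 = 40373
Σ ṁᵢCp,ᵢ = 154×1.74 + 13.8×1.74 + 274×1.74 = 768.73
T_out = 40373 / 768.73 = 52.519 °C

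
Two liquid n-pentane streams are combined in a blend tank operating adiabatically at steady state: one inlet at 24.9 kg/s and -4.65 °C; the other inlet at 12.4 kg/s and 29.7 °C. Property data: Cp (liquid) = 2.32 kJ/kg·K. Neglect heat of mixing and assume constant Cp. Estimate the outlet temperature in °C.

Energy balance with Q = 0: Σ ṁᵢCp,ᵢ(T_out − Tᵢ) = 0
Σ ṁᵢCp,ᵢTᵢ = 24.9×2.32×-4.65 + 12.4×2.32×29.7 = 585.79
Σ ṁᵢCp,ᵢ = 24.9×2.32 + 12.4×2.32 = 86.536
T_out = 585.79 / 86.536 = 6.7693 °C

T_out = 6.77 °C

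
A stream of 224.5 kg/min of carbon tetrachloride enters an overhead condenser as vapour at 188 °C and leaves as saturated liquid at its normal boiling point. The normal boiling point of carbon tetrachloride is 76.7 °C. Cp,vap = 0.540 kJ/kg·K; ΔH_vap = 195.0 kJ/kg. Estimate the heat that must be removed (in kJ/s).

vapour 188→76.7 °C: -60.102 kJ/kg
condensation at 76.7 °C: -195 kJ/kg
Δh = -60.102 + -195 = -255.1 kJ/kg
Q = ṁ·Δh = 224.5 kg/min × -255.1 kJ/kg = -57270 kJ/min
|Q| = 954.51 kW

Q_c = 955 kJ/s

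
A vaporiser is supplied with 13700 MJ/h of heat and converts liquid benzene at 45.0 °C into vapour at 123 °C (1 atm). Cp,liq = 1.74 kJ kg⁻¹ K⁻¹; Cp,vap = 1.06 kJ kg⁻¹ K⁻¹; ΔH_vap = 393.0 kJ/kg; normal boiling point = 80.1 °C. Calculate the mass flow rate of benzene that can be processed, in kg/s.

Δh = 1.74×(80.1−45.0) + 393.0 + 1.06×(123−80.1) = 499.55 kJ/kg
Q = 13700 MJ/h = 3805.6 kJ/s = 3805.6 kJ/s
ṁ = Q/Δh = 3805.6 / 499.55 = 7.618 kg/s

ṁ = 7.62 kg/s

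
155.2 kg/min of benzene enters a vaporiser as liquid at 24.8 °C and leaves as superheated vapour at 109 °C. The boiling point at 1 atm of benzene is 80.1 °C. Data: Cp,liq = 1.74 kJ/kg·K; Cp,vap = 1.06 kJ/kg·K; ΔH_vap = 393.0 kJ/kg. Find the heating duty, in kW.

Q = 1340 kW

liquid 24.8→80.1 °C: 96.222 kJ/kg
vaporisation at 80.1 °C: 393 kJ/kg
vapour 80.1→109 °C: 30.634 kJ/kg
Δh = 96.222 + 393 + 30.634 = 519.86 kJ/kg
Q = ṁ·Δh = 155.2 kg/min × 519.86 kJ/kg = 80682 kJ/min
|Q| = 1344.7 kW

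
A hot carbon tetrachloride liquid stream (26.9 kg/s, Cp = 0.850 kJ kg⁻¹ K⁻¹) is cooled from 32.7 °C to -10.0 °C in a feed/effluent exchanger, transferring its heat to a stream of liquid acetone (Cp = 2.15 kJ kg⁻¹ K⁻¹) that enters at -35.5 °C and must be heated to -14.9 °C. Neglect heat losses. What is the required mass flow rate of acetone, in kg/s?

Heat released by hot stream: Q = 26.9 × 0.850 × (32.7 − -10.0) = 976.34 kJ/s
Energy balance on cold side (adiabatic exchanger): Q = ṁ_c·Cp_c·(T_c,out − T_c,in)
ṁ_c = 976.34 / [2.15 × (-14.9 − -35.5)] = 22.044 kg/s

ṁ_c = 22.0 kg/s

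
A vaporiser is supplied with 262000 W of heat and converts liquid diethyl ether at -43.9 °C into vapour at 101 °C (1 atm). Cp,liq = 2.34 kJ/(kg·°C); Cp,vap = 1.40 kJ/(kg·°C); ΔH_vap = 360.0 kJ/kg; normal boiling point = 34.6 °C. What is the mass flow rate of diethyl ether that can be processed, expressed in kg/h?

ṁ = 1480 kg/h

Δh = 2.34×(34.6−-43.9) + 360.0 + 1.40×(101−34.6) = 636.65 kJ/kg
Q = 262000 W = 262 kJ/s = 943200 kJ/h
ṁ = Q/Δh = 943200 / 636.65 = 1481.5 kg/h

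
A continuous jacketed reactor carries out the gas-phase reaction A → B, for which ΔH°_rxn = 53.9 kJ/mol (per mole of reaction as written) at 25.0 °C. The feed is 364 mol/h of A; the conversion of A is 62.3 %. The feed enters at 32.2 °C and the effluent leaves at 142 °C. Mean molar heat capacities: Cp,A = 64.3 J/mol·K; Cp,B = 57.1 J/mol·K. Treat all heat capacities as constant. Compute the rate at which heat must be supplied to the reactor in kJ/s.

Extent of reaction ξ = 0.623 × 364 = 226.77 mol/h
Reaction term: ξ·ΔH°_rxn = 226.77 × 53.9 = 12223 kJ/h
Sensible, feed 32.2→25 °C: -168.52 kJ/h
Outlet flows (mol/h): A 137.23, B 226.77
Sensible, products 25→142 °C: 2547.4 kJ/h
Q = ΔH = 14602 kJ/h = 4.0561 kW
Heat supplied = 4.0561 kJ/s

Q_in = 4.06 kJ/s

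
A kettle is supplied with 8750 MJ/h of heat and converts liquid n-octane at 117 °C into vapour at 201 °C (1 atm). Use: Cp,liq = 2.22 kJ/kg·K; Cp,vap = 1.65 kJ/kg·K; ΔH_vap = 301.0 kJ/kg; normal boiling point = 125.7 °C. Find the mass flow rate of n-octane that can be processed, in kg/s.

ṁ = 5.47 kg/s

Δh = 2.22×(125.7−117) + 301.0 + 1.65×(201−125.7) = 444.56 kJ/kg
Q = 8750 MJ/h = 2430.6 kJ/s = 2430.6 kJ/s
ṁ = Q/Δh = 2430.6 / 444.56 = 5.4673 kg/s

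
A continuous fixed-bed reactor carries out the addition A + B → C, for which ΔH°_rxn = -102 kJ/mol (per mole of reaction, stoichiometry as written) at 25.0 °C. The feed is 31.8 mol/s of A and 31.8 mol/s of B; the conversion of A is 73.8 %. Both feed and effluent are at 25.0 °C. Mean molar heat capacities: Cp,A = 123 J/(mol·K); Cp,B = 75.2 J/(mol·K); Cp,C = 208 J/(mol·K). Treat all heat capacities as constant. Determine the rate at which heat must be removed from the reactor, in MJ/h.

Q_out = 8620 MJ/h

Extent of reaction ξ = 0.738 × 31.8 = 23.468 mol/s
Reaction term: ξ·ΔH°_rxn = 23.468 × -102 = -2393.8 kJ/s
Q = ΔH = -2393.8 kJ/s = -2393.8 kW
Heat removed = 8617.6 MJ/h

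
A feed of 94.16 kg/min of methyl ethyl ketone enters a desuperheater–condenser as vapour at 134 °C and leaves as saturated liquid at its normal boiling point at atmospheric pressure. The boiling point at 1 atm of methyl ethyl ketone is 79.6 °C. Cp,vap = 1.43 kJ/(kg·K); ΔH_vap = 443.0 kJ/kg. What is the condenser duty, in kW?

vapour 134→79.6 °C: -77.792 kJ/kg
condensation at 79.6 °C: -443 kJ/kg
Δh = -77.792 + -443 = -520.79 kJ/kg
Q = ṁ·Δh = 94.16 kg/min × -520.79 kJ/kg = -49038 kJ/min
|Q| = 817.3 kW

Q_c = 817 kW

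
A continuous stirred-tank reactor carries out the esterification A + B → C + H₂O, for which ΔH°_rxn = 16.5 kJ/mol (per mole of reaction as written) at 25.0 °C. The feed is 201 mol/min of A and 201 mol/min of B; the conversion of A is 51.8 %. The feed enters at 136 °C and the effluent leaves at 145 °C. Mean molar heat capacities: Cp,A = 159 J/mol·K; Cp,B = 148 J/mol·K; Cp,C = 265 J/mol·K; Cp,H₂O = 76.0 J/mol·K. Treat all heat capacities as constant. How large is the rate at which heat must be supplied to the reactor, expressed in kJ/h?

Extent of reaction ξ = 0.518 × 201 = 104.12 mol/min
Reaction term: ξ·ΔH°_rxn = 104.12 × 16.5 = 1717.9 kJ/min
Sensible, feed 136→25 °C: -6849.5 kJ/min
Outlet flows (mol/min): A 96.882, B 96.882, C 104.12, H₂O 104.12
Sensible, products 25→145 °C: 7829.6 kJ/min
Q = ΔH = 2698.1 kJ/min = 44.969 kW
Heat supplied = 161890 kJ/h

Q_in = 162000 kJ/h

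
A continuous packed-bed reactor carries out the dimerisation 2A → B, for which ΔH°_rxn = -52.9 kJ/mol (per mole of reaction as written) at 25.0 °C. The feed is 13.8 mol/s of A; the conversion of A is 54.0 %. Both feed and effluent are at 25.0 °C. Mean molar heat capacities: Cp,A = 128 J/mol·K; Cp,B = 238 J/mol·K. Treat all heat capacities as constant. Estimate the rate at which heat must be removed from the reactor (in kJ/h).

Extent of reaction ξ = 0.540 × 13.8 / 2 = 3.726 mol/s
Reaction term: ξ·ΔH°_rxn = 3.726 × -52.9 = -197.11 kJ/s
Q = ΔH = -197.11 kJ/s = -197.11 kW
Heat removed = 709580 kJ/h

Q_out = 710000 kJ/h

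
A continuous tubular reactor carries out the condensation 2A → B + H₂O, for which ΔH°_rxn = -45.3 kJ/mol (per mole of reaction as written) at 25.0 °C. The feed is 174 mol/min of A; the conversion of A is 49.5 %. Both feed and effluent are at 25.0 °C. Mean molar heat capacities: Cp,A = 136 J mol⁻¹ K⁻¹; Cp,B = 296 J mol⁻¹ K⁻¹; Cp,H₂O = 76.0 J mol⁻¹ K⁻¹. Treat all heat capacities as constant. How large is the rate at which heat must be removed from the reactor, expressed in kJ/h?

Q_out = 117000 kJ/h

Extent of reaction ξ = 0.495 × 174 / 2 = 43.065 mol/min
Reaction term: ξ·ΔH°_rxn = 43.065 × -45.3 = -1950.8 kJ/min
Q = ΔH = -1950.8 kJ/min = -32.514 kW
Heat removed = 117050 kJ/h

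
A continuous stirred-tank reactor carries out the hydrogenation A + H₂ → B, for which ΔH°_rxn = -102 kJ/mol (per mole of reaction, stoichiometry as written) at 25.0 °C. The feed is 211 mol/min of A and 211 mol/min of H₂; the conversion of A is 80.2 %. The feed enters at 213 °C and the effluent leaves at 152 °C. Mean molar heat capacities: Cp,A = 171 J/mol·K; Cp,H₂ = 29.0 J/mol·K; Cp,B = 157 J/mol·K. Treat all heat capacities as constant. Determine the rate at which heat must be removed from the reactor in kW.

Extent of reaction ξ = 0.802 × 211 = 169.22 mol/min
Reaction term: ξ·ΔH°_rxn = 169.22 × -102 = -17261 kJ/min
Sensible, feed 213→25 °C: -7933.6 kJ/min
Outlet flows (mol/min): A 41.778, H₂ 41.778, B 169.22
Sensible, products 25→152 °C: 4435.3 kJ/min
Q = ΔH = -20759 kJ/min = -345.98 kW
Heat removed = 345.98 kW

Q_out = 346 kW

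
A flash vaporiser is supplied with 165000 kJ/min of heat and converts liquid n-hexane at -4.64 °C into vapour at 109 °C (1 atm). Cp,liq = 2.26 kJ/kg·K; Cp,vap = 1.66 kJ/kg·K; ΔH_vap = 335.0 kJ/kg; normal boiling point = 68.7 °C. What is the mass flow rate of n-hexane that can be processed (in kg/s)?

Δh = 2.26×(68.7−-4.64) + 335.0 + 1.66×(109−68.7) = 567.65 kJ/kg
Q = 165000 kJ/min = 2750 kJ/s = 2750 kJ/s
ṁ = Q/Δh = 2750 / 567.65 = 4.8446 kg/s

ṁ = 4.84 kg/s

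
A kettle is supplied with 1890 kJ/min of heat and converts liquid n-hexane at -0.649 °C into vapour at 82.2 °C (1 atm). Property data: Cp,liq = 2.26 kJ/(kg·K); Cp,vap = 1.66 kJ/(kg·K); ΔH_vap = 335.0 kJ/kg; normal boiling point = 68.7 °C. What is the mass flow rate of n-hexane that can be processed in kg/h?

ṁ = 221 kg/h

Δh = 2.26×(68.7−-0.649) + 335.0 + 1.66×(82.2−68.7) = 514.14 kJ/kg
Q = 1890 kJ/min = 31.5 kJ/s = 113400 kJ/h
ṁ = Q/Δh = 113400 / 514.14 = 220.56 kg/h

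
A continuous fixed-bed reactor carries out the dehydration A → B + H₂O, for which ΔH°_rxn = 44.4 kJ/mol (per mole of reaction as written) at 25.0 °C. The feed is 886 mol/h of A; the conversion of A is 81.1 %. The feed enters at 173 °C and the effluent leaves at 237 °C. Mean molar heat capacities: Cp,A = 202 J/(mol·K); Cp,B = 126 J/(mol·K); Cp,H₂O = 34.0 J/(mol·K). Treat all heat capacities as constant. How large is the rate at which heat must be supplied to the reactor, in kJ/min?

Q_in = 616 kJ/min

Extent of reaction ξ = 0.811 × 886 = 718.55 mol/h
Reaction term: ξ·ΔH°_rxn = 718.55 × 44.4 = 31903 kJ/h
Sensible, feed 173→25 °C: -26488 kJ/h
Outlet flows (mol/h): A 167.45, B 718.55, H₂O 718.55
Sensible, products 25→237 °C: 31544 kJ/h
Q = ΔH = 36960 kJ/h = 10.267 kW
Heat supplied = 616 kJ/min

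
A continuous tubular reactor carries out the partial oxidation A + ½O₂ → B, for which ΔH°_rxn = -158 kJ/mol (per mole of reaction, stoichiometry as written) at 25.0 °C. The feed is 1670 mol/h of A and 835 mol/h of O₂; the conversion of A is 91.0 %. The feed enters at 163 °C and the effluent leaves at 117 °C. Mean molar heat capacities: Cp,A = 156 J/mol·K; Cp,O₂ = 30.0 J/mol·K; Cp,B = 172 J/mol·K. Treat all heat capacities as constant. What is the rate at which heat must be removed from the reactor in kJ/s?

Q_out = 70.3 kJ/s

Extent of reaction ξ = 0.910 × 1670 = 1519.7 mol/h
Reaction term: ξ·ΔH°_rxn = 1519.7 × -158 = -240110 kJ/h
Sensible, feed 163→25 °C: -39409 kJ/h
Outlet flows (mol/h): A 150.3, O₂ 75.15, B 1519.7
Sensible, products 25→117 °C: 26412 kJ/h
Q = ΔH = -253110 kJ/h = -70.308 kW
Heat removed = 70.308 kJ/s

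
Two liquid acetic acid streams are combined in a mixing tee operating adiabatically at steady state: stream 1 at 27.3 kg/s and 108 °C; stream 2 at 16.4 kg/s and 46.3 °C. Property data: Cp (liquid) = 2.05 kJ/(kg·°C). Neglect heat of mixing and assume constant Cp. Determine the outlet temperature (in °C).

Adiabatic, steady state ⇒ Σ ṁᵢCp,ᵢ(T_out − Tᵢ) = 0
T_out = Σ ṁᵢCp,ᵢTᵢ / Σ ṁᵢCp,ᵢ
      = 7600.8 / 89.585 = 84.845 °C

T_out = 84.8 °C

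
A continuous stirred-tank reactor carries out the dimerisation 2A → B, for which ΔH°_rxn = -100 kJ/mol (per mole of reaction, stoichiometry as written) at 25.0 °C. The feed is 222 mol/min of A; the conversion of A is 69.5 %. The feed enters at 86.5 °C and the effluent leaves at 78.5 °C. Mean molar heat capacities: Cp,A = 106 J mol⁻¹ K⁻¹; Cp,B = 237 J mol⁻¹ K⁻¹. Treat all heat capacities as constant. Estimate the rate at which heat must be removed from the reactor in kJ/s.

Extent of reaction ξ = 0.695 × 222 / 2 = 77.145 mol/min
Reaction term: ξ·ΔH°_rxn = 77.145 × -100 = -7714.5 kJ/min
Sensible, feed 86.5→25 °C: -1447.2 kJ/min
Outlet flows (mol/min): A 67.71, B 77.145
Sensible, products 25→78.5 °C: 1362.1 kJ/min
Q = ΔH = -7799.6 kJ/min = -129.99 kW
Heat removed = 129.99 kJ/s

Q_out = 130 kJ/s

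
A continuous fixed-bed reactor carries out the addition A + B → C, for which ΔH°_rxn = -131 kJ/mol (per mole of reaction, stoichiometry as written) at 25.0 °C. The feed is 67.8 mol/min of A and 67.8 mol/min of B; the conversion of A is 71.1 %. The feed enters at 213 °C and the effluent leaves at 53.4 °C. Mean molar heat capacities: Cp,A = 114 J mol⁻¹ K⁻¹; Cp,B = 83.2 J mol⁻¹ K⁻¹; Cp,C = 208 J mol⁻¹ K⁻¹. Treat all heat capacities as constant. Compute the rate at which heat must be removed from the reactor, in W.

Q_out = 141000 W

Extent of reaction ξ = 0.711 × 67.8 = 48.206 mol/min
Reaction term: ξ·ΔH°_rxn = 48.206 × -131 = -6315 kJ/min
Sensible, feed 213→25 °C: -2513.6 kJ/min
Outlet flows (mol/min): A 19.594, B 19.594, C 48.206
Sensible, products 25→53.4 °C: 394.5 kJ/min
Q = ΔH = -8434.1 kJ/min = -140.57 kW
Heat removed = 140570 W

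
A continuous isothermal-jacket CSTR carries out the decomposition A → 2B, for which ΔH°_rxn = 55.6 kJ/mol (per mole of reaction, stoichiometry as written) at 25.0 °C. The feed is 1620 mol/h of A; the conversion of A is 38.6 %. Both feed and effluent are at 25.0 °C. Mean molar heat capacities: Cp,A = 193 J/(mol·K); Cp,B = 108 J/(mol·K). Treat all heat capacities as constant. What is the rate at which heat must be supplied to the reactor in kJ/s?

Q_in = 9.66 kJ/s

Extent of reaction ξ = 0.386 × 1620 = 625.32 mol/h
Reaction term: ξ·ΔH°_rxn = 625.32 × 55.6 = 34768 kJ/h
Q = ΔH = 34768 kJ/h = 9.6577 kW
Heat supplied = 9.6577 kJ/s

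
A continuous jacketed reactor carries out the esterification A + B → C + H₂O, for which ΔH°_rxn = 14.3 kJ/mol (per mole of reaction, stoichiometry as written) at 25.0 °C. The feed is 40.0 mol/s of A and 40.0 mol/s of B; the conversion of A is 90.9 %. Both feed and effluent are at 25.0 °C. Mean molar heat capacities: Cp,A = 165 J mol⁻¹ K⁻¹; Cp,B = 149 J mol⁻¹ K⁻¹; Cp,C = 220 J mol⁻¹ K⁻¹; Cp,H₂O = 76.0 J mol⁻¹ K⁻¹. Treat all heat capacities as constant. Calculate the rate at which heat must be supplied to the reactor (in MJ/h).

Extent of reaction ξ = 0.909 × 40.0 = 36.36 mol/s
Reaction term: ξ·ΔH°_rxn = 36.36 × 14.3 = 519.95 kJ/s
Q = ΔH = 519.95 kJ/s = 519.95 kW
Heat supplied = 1871.8 MJ/h

Q_in = 1870 MJ/h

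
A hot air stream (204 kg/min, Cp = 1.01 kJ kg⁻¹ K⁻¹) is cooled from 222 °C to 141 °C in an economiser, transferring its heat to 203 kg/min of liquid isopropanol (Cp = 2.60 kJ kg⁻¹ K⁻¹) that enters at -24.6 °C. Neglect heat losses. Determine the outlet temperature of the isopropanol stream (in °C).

Heat released by hot stream: Q = 204 × 1.01 × (222 − 141) = 16689 kJ/min
Energy balance on cold side (adiabatic exchanger): Q = ṁ_c·Cp_c·(T_c,out − T_c,in)
T_c,out = -24.6 + 16689/(203 × 2.60) = 7.0204 °C

T_c,out = 7.02 °C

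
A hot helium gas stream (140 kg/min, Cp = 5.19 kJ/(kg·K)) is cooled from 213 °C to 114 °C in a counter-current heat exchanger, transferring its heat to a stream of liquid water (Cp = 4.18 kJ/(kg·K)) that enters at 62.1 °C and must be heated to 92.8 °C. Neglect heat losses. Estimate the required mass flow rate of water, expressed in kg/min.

Heat released by hot stream: Q = 140 × 5.19 × (213 − 114) = 71933 kJ/min
Energy balance on cold side (adiabatic exchanger): Q = ṁ_c·Cp_c·(T_c,out − T_c,in)
ṁ_c = 71933 / [4.18 × (92.8 − 62.1)] = 560.55 kg/min

ṁ_c = 561 kg/min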